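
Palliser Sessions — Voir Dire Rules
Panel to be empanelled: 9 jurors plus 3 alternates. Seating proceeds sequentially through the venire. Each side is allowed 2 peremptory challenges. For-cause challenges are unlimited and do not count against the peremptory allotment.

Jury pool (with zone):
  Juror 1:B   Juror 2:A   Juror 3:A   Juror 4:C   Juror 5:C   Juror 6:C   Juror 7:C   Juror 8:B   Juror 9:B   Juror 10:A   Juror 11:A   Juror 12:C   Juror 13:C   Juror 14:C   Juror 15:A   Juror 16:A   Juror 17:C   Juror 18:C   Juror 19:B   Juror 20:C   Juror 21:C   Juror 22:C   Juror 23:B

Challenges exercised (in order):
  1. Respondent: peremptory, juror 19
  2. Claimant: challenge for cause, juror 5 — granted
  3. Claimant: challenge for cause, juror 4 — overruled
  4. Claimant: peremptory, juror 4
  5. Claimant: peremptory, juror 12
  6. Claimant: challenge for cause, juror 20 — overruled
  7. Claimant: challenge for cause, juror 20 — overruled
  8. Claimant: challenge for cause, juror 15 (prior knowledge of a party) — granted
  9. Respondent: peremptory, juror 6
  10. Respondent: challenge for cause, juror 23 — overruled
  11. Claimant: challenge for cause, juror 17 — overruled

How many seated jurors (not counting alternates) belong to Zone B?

3

Removed: #4, #5, #6, #12, #15, #19.
Seated jurors 1–9: #1, #2, #3, #7, #8, #9, #10, #11, #13 (alternates #14, #16, #17 not counted).
Of those, in Zone B: #1, #8, #9 → 3.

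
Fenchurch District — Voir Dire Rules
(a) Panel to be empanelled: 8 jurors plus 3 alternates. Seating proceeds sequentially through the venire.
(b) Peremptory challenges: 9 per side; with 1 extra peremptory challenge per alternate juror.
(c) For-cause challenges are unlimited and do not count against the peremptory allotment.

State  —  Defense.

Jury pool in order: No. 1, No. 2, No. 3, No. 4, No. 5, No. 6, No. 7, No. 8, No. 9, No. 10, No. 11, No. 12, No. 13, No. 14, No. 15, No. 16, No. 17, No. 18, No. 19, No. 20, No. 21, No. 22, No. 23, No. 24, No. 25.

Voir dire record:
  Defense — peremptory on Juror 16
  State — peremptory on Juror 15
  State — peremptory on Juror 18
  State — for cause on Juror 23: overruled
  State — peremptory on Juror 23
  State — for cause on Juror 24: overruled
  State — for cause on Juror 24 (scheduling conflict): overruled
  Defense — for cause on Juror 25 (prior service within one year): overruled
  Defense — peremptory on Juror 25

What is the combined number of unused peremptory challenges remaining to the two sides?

State allotment: 9 base + 1 × 3 alternates = 12. Defense allotment: 9 base + 1 × 3 alternates = 12.
State peremptories used: #15, #18, #23 — 3 (for-cause on #23, #24, #24 don't count).
Defense peremptories used: #16, #25 — 2 (the for-cause on #25 doesn't count).
Remaining: (12 − 3) + (12 − 2) = 19.

19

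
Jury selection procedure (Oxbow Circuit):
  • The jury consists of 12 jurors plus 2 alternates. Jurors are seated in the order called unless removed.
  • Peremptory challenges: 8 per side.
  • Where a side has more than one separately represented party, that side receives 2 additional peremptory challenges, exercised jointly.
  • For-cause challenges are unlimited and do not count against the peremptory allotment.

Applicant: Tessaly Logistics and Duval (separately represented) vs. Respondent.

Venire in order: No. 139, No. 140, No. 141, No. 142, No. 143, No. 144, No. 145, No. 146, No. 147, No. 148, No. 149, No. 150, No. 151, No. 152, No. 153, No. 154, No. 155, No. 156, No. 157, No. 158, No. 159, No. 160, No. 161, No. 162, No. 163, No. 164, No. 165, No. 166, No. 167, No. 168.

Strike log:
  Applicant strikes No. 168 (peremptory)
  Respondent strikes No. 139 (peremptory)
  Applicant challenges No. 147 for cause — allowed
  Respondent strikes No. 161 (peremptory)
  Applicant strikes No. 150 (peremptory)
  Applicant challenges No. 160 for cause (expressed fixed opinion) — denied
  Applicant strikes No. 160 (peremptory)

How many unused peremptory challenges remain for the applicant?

7

Applicant allotment: 8 base + 2 multi-party = 10.
Applicant peremptories used: #168, #150, #160 — 3 (for-cause on #147, #160 don't count).
Remaining: 10 − 3 = 7.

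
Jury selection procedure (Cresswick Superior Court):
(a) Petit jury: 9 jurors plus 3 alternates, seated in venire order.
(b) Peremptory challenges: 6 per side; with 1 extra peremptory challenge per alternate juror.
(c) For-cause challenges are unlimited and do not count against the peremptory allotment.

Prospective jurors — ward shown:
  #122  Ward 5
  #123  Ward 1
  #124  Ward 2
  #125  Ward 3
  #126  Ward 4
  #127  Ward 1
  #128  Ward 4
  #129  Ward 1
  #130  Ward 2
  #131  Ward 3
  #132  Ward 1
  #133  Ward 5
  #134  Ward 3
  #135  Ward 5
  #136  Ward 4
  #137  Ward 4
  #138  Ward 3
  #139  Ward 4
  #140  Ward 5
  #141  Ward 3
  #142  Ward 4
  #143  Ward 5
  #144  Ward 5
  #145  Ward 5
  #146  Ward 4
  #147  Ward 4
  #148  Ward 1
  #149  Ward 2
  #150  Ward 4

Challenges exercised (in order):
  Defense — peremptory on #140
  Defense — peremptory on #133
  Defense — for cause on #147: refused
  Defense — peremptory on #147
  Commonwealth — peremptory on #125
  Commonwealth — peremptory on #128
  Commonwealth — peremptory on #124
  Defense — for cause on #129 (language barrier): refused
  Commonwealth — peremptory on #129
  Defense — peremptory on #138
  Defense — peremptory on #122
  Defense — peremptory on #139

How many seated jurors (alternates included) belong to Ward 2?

Removed: #122, #124, #125, #128, #129, #133, #138, #139, #140, #147.
Seated (12 incl. alternates): #123, #126, #127, #130, #131, #132, #134, #135, #136, #137, #141, #142.
Of those, in Ward 2: #130 → 1.

1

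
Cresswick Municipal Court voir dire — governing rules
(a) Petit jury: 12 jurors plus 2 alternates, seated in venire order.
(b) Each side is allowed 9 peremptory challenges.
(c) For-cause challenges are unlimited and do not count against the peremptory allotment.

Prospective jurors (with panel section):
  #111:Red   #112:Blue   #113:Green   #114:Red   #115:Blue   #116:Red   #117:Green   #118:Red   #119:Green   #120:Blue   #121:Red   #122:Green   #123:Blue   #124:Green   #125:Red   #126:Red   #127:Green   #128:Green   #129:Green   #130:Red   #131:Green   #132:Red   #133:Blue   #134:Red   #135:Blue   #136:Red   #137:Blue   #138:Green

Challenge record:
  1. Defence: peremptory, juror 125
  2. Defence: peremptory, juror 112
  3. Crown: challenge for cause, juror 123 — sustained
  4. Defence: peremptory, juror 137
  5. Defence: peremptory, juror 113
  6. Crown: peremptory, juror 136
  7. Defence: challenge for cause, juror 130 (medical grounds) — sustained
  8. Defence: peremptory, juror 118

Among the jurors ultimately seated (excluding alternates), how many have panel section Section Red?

5

Removed: #112, #113, #118, #123, #125, #130, #136, #137.
Seated jurors 1–12: #111, #114, #115, #116, #117, #119, #120, #121, #122, #124, #126, #127 (alternates #128, #129 not counted).
Of those, in Section Red: #111, #114, #116, #121, #126 → 5.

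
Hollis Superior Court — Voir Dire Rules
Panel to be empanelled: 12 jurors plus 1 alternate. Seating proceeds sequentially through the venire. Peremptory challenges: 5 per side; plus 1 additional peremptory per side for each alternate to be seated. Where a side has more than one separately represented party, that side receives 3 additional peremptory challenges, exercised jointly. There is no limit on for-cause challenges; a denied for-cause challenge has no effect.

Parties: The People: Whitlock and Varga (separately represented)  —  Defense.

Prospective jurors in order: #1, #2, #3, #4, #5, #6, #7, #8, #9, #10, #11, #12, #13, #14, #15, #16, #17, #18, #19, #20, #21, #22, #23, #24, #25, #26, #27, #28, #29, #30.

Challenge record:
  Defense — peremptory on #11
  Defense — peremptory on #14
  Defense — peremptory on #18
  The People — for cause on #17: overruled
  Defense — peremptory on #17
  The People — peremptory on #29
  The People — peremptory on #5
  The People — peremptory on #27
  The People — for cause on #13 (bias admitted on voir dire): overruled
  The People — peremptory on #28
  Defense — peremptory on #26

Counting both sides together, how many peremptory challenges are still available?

6

The People allotment: 5 base + 1 × 1 alternate + 3 multi-party = 9. Defense allotment: 5 base + 1 × 1 alternate = 6.
The People peremptories used: #29, #5, #27, #28 — 4 (for-cause on #17, #13 don't count).
Defense peremptories used: #11, #14, #18, #17, #26 — 5.
Remaining: (9 − 4) + (6 − 5) = 6.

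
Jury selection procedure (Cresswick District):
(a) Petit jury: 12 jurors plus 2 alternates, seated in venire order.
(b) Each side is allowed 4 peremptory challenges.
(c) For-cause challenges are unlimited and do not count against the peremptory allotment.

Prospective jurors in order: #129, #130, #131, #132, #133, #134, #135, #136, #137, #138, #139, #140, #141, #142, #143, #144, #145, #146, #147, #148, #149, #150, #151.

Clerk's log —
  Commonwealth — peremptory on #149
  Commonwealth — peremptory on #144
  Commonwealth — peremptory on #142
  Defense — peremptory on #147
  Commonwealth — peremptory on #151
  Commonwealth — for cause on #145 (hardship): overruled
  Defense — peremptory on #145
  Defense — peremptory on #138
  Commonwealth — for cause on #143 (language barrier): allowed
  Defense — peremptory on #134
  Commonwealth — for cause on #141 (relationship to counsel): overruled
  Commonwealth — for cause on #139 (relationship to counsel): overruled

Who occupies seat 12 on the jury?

146

Removed: #134, #138, #142, #143, #144, #145, #147, #149, #151. (#139, #141 stay — for-cause denied.)
Filling seats in venire order through position 12: #129, #130, #131, #132, #133, #135, #136, #137, #139, #140, #141, #146.
So seat 12 is #146.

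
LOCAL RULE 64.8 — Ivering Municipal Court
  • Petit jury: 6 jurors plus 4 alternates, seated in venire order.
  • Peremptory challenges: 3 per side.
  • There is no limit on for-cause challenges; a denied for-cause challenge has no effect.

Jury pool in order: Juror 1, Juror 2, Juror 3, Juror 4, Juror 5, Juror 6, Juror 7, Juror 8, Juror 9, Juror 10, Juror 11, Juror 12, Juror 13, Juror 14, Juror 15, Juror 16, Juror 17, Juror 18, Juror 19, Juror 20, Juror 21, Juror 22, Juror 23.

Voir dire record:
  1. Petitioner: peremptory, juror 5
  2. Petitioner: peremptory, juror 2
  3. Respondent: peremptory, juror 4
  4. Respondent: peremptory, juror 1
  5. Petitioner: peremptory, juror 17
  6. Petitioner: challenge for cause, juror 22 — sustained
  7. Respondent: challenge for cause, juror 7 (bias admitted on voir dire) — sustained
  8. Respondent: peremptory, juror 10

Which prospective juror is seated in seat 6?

12

Removed: #1, #2, #4, #5, #7, #10, #17, #22.
Seating in order: seats 1–6 → #3, #6, #8, #9, #11, #12; alternates → #13, #14, #15, #16.
So seat 6 is #12.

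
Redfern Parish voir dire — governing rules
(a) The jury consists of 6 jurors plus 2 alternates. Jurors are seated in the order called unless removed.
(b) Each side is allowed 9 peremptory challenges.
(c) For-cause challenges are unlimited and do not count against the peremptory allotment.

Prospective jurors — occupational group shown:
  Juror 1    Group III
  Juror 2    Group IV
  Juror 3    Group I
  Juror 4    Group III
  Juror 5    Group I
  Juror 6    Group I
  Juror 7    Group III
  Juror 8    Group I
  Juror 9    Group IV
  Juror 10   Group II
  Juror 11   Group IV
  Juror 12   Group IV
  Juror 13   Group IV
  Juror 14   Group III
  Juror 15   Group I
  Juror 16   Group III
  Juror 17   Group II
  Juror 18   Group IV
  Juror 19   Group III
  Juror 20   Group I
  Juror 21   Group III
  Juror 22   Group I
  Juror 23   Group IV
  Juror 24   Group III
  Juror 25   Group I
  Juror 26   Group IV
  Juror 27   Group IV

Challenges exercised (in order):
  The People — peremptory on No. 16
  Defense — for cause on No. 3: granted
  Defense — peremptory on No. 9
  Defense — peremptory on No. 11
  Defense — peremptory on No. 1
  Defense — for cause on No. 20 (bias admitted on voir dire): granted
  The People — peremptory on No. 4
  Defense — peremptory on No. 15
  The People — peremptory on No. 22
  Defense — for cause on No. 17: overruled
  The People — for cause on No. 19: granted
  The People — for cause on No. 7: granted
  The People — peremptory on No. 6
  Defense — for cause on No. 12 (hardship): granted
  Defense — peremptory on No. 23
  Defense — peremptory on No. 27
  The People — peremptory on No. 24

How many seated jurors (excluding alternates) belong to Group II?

Removed: #1, #3, #4, #6, #7, #9, #11, #12, #15, #16, #19, #20, #22, #23, #24, #27.
Seated jurors 1–6: #2, #5, #8, #10, #13, #14 (alternates #17, #18 not counted).
Of those, in Group II: #10 → 1.

1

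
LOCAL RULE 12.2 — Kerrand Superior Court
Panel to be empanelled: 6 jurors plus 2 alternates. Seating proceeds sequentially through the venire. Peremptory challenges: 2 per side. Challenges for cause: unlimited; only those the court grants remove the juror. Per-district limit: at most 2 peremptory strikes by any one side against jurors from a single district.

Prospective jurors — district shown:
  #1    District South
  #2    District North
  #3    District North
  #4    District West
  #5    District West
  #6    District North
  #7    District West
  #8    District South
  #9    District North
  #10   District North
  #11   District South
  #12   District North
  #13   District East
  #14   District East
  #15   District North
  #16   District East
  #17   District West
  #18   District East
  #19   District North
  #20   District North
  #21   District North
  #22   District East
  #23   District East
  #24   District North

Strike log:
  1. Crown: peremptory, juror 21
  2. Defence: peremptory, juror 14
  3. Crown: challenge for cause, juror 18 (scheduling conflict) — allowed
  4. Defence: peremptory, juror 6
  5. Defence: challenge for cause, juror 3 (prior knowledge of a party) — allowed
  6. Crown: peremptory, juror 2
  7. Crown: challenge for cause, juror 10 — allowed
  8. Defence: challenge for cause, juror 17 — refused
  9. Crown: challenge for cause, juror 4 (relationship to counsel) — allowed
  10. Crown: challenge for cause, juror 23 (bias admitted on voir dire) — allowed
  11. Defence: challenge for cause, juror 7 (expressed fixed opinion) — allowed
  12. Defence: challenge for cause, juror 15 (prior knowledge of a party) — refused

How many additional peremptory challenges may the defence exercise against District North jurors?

Defence peremptories so far: #14, #6 — 2 of 2 used, 0 left overall.
Against District North: #6 — 1 used; per-district cap 2 leaves 1.
Binding limit: min(0, 1) = 0.

0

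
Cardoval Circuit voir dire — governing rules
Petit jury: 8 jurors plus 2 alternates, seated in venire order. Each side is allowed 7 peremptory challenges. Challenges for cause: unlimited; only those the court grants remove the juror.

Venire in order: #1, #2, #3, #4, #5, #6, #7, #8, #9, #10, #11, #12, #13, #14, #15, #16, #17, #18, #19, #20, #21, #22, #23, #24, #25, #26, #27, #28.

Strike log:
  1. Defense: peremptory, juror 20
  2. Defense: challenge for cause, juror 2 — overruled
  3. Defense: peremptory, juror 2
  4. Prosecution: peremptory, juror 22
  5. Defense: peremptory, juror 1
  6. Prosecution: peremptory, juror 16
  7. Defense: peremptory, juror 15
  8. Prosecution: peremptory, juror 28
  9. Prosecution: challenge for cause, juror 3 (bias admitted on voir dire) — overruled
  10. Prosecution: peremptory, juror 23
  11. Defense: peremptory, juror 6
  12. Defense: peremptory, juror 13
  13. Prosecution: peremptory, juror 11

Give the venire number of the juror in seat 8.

12

Removed: #1, #2, #6, #11, #13, #15, #16, #20, #22, #23, #28. (#3 stays — for-cause denied.)
Seating in order: seats 1–8 → #3, #4, #5, #7, #8, #9, #10, #12; alternates → #14, #17.
So seat 8 is #12.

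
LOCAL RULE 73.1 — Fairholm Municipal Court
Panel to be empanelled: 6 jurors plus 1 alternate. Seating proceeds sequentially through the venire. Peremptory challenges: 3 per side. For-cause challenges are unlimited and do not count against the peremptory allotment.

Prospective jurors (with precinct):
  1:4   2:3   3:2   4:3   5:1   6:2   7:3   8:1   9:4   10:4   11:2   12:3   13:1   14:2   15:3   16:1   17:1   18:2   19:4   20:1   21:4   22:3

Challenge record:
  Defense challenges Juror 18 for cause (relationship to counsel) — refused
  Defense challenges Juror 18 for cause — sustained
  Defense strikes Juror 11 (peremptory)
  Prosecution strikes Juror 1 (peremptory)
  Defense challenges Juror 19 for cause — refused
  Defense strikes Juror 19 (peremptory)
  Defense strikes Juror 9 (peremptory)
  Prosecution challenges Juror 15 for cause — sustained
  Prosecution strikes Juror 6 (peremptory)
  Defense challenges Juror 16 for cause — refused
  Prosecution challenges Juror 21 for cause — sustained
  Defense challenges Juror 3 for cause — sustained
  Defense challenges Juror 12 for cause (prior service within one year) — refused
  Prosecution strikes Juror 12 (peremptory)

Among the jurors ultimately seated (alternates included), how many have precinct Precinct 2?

0

Removed: #1, #3, #6, #9, #11, #12, #15, #18, #19, #21.
Seated (7 incl. alternates): #2, #4, #5, #7, #8, #10, #13.
None of those are in Precinct 2 → 0.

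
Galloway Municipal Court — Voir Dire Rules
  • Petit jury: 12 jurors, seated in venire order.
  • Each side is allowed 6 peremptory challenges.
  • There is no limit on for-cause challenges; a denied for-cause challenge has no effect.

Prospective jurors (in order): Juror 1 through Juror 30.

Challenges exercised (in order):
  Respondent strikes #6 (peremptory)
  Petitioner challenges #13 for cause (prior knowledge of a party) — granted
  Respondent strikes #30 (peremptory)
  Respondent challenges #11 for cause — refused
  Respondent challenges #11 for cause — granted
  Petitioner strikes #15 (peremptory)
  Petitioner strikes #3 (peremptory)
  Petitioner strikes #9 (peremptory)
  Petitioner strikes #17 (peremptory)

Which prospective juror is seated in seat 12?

Removed: #3, #6, #9, #11, #13, #15, #17, #30.
Seating in order: seats 1–12 → #1, #2, #4, #5, #7, #8, #10, #12, #14, #16, #18, #19.
So seat 12 is #19.

19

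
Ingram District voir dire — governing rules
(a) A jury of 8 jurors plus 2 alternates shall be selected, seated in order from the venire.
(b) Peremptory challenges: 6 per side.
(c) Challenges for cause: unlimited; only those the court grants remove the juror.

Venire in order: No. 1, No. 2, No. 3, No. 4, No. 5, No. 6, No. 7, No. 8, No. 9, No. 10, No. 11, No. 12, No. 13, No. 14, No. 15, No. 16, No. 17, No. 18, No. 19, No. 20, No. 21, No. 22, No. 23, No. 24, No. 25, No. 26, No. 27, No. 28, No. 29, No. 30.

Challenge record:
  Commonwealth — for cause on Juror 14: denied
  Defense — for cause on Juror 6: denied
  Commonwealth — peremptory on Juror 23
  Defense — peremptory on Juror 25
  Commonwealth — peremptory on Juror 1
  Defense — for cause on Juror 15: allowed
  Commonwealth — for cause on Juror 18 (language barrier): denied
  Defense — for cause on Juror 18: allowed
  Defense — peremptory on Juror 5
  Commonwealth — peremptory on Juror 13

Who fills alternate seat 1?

11

Removed: #1, #5, #13, #15, #18, #23, #25. (#6, #14 stay — for-cause denied.)
Seating in order: seats 1–8 → #2, #3, #4, #6, #7, #8, #9, #10; alternates → #11, #12.
So alternate 1 is #11.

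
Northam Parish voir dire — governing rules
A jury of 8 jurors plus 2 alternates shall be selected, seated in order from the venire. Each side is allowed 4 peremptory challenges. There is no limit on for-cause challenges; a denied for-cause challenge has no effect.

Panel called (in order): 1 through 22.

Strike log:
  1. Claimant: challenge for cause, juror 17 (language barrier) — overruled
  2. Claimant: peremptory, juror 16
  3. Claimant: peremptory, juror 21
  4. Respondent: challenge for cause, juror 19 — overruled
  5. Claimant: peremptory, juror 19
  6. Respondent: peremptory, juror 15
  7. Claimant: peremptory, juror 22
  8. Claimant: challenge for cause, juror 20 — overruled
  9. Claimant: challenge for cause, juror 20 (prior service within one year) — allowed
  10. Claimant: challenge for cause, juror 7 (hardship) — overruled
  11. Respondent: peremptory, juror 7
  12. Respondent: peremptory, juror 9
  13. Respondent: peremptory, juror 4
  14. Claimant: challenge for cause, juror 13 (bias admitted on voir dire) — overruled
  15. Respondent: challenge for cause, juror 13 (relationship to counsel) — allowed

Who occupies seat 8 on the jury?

11

Removed: #4, #7, #9, #13, #15, #16, #19, #20, #21, #22. (#17 stays — for-cause denied.)
Filling seats in venire order through position 8: #1, #2, #3, #5, #6, #8, #10, #11.
So seat 8 is #11.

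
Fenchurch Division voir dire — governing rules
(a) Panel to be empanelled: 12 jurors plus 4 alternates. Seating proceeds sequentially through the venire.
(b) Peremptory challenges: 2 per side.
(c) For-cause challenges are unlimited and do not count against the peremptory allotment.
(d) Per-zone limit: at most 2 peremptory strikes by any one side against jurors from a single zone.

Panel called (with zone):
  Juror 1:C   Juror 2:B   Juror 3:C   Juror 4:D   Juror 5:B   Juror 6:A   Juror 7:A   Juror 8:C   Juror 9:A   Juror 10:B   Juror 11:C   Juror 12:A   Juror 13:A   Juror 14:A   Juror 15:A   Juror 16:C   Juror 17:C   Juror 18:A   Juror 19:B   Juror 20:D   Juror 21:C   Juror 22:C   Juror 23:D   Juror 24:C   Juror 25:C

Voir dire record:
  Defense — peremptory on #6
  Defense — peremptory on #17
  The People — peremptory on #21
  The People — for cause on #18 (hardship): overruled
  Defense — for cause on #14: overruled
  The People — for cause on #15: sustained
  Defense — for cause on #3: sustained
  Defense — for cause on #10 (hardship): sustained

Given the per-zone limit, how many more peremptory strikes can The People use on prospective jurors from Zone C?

The People peremptories so far: #21 — 1 of 2 used, 1 left overall.
Against Zone C: #21 — 1 used; per-zone cap 2 leaves 1.
Binding limit: min(1, 1) = 1.

1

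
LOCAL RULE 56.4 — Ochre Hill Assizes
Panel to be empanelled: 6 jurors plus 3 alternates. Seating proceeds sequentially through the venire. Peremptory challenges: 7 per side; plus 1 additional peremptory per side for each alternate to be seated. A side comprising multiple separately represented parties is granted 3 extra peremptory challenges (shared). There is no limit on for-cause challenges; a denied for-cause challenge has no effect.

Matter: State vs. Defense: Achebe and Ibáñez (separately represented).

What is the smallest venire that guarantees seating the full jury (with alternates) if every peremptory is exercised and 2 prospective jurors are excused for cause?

Seats to fill: 6 + 3 alternates = 9.
Peremptories — State: 7 + 1×3 = 10; Defense: 7 + 1×3 + 3 = 13; total 23.
For-cause removals: 2.
Minimum venire: 9 + 23 + 2 = 34.

34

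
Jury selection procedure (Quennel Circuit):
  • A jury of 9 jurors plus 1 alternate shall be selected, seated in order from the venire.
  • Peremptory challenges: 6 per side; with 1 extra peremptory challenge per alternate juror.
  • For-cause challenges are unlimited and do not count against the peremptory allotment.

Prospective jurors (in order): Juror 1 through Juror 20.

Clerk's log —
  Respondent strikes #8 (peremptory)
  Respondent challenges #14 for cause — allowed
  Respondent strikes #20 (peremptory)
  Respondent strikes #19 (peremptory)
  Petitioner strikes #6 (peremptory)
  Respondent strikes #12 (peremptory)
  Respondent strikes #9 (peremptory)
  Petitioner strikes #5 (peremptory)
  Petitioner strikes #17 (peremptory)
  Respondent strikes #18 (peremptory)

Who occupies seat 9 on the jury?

15

Removed: #5, #6, #8, #9, #12, #14, #17, #18, #19, #20.
Seating in order: seats 1–9 → #1, #2, #3, #4, #7, #10, #11, #13, #15; alternates → #16.
So seat 9 is #15.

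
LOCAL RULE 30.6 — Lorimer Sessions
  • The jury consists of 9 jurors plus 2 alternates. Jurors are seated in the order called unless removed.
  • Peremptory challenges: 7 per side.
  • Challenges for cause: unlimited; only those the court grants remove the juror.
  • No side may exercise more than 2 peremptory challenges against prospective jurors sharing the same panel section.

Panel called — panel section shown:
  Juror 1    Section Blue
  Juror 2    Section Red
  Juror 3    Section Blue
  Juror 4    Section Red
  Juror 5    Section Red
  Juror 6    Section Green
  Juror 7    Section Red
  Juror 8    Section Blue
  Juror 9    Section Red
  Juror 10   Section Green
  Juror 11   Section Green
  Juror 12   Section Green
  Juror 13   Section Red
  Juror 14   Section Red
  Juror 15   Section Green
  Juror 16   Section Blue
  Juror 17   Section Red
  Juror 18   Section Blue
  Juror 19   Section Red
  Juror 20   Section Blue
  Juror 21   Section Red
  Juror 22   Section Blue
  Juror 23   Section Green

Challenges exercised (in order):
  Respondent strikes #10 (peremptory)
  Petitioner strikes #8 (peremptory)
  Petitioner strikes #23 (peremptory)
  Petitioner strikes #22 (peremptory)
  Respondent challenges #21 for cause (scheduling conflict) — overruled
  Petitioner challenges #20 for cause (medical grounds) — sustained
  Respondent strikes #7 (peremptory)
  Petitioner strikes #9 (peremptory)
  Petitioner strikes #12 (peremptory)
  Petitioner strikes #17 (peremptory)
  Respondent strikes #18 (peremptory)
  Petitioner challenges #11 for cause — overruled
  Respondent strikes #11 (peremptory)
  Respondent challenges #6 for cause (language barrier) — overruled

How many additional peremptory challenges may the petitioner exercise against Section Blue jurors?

Petitioner peremptories so far: #8, #23, #22, #9, #12, #17 — 6 of 7 used, 1 left overall.
Against Section Blue: #8, #22 — 2 used; per-section cap 2 leaves 0.
Binding limit: min(1, 0) = 0.

0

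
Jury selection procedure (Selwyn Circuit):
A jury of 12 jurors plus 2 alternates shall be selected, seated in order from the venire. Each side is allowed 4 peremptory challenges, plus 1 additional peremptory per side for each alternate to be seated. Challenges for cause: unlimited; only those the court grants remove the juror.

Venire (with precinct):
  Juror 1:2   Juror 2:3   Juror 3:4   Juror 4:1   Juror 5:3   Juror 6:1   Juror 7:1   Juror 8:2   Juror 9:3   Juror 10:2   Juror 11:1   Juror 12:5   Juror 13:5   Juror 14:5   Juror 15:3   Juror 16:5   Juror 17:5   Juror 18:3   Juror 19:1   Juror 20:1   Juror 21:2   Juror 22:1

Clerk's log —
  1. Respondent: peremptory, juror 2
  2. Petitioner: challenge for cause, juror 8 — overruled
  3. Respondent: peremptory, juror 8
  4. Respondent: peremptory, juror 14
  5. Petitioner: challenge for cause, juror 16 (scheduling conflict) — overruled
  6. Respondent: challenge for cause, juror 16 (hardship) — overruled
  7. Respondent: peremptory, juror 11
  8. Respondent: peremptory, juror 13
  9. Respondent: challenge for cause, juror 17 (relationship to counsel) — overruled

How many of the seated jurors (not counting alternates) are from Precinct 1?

3

Removed: #2, #8, #11, #13, #14.
Seated jurors 1–12: #1, #3, #4, #5, #6, #7, #9, #10, #12, #15, #16, #17 (alternates #18, #19 not counted).
Of those, in Precinct 1: #4, #6, #7 → 3.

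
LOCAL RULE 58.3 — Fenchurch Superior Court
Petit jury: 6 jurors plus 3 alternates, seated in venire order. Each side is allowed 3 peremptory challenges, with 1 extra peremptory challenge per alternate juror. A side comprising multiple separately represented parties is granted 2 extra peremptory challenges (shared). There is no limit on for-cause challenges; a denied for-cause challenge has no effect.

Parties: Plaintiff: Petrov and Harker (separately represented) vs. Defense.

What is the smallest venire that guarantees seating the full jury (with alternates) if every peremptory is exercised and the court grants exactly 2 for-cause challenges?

Seats to fill: 6 + 3 alternates = 9.
Peremptories — Plaintiff: 3 + 1×3 + 2 = 8; Defense: 3 + 1×3 = 6; total 14.
For-cause removals: 2.
Minimum venire: 9 + 14 + 2 = 25.

25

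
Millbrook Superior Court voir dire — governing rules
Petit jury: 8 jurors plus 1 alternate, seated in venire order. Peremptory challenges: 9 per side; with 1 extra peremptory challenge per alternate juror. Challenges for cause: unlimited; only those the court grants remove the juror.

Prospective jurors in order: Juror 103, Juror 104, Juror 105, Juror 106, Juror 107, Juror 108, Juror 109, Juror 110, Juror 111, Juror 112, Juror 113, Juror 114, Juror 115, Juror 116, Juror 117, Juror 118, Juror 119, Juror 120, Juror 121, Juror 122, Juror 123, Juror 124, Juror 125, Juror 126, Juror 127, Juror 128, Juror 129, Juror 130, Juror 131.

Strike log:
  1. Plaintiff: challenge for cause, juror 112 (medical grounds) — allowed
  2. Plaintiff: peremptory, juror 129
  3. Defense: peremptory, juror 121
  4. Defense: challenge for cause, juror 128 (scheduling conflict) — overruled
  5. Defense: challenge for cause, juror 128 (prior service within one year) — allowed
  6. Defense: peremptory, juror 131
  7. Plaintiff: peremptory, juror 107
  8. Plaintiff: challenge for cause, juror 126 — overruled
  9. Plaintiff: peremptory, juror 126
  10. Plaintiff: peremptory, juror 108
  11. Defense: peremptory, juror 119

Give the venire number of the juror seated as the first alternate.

114

Removed: #107, #108, #112, #119, #121, #126, #128, #129, #131.
Filling seats in venire order through position 9: #103, #104, #105, #106, #109, #110, #111, #113, #114.
So alternate 1 is #114.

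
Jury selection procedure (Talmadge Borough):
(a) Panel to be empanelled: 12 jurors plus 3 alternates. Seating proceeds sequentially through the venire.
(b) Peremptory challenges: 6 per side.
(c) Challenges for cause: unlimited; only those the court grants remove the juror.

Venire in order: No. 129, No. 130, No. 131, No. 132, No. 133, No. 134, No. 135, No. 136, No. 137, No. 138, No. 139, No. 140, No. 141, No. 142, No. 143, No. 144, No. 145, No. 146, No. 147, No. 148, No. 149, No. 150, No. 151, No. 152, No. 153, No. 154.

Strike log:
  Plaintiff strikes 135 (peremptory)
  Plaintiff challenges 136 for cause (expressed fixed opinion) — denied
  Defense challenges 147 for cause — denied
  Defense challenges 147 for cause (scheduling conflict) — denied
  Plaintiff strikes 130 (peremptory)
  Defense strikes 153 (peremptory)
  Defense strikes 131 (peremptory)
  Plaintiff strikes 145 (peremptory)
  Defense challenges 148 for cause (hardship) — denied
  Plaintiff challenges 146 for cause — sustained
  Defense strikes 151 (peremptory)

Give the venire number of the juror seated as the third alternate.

Removed: #130, #131, #135, #145, #146, #151, #153. (#136, #147, #148 stay — for-cause denied.)
Seating in order: seats 1–12 → #129, #132, #133, #134, #136, #137, #138, #139, #140, #141, #142, #143; alternates → #144, #147, #148.
So alternate 3 is #148.

148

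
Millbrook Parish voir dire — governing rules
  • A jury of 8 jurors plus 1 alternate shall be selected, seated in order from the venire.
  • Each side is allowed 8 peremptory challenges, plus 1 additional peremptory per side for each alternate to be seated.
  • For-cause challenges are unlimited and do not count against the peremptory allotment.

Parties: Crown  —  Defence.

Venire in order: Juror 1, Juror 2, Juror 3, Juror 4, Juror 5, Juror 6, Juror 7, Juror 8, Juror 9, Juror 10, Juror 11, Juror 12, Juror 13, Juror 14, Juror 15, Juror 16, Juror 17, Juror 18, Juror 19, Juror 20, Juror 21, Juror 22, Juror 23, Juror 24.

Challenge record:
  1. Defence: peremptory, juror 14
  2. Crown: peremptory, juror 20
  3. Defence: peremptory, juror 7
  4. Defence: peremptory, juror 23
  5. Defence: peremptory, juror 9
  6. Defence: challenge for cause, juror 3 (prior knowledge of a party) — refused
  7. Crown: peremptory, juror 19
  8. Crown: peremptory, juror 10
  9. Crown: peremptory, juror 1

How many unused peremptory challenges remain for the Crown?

Crown allotment: 8 base + 1 × 1 alternate = 9.
Crown peremptories used: #20, #19, #10, #1 — 4.
Remaining: 9 − 4 = 5.

5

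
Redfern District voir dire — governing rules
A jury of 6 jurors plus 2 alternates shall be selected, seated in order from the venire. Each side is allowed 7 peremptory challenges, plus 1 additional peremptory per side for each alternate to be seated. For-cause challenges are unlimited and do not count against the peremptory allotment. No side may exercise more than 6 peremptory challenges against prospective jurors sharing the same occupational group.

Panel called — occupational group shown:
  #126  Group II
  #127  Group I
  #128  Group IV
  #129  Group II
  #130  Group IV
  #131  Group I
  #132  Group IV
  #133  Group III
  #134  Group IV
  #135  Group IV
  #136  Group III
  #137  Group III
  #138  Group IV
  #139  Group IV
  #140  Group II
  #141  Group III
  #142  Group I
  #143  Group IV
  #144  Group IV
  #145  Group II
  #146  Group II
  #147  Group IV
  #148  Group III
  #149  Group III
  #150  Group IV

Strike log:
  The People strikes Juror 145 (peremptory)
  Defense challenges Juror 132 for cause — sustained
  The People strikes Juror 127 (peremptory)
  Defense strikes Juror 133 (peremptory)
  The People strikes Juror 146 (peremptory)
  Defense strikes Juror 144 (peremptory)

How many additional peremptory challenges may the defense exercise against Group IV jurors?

5

Defense peremptories so far: #133, #144 — 2 of 9 used, 7 left overall.
Against Group IV: #144 — 1 used; per-group cap 6 leaves 5.
Binding limit: min(7, 5) = 5.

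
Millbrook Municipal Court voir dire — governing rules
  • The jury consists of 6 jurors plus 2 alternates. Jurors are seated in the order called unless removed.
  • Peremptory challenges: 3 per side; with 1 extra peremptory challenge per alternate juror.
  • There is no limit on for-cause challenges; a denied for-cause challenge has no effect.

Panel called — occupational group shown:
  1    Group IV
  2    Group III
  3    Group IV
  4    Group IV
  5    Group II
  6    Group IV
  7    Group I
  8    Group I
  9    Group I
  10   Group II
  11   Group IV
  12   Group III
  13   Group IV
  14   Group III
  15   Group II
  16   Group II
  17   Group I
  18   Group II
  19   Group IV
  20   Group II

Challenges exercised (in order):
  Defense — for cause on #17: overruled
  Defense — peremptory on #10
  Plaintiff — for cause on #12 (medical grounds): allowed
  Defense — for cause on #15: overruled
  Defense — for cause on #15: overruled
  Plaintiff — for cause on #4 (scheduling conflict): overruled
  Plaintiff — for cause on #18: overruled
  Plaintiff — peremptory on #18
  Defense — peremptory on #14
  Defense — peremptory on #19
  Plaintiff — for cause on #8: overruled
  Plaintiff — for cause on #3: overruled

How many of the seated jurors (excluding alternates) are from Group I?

0

Removed: #10, #12, #14, #18, #19.
Seated jurors 1–6: #1, #2, #3, #4, #5, #6 (alternates #7, #8 not counted).
None of those are in Group I → 0.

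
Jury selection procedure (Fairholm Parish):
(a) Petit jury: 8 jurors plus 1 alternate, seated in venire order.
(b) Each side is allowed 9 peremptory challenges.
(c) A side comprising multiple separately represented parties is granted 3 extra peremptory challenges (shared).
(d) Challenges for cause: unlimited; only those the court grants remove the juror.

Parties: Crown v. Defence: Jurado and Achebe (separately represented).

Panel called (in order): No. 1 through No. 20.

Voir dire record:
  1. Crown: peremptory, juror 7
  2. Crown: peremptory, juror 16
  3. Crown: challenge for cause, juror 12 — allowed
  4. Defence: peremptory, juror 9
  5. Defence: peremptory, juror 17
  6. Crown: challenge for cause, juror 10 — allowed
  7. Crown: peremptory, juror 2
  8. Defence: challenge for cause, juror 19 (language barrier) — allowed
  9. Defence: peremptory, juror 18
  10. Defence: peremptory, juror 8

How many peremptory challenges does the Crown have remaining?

6

Crown allotment: 9.
Crown peremptories used: #7, #16, #2 — 3 (for-cause on #12, #10 don't count).
Remaining: 9 − 3 = 6.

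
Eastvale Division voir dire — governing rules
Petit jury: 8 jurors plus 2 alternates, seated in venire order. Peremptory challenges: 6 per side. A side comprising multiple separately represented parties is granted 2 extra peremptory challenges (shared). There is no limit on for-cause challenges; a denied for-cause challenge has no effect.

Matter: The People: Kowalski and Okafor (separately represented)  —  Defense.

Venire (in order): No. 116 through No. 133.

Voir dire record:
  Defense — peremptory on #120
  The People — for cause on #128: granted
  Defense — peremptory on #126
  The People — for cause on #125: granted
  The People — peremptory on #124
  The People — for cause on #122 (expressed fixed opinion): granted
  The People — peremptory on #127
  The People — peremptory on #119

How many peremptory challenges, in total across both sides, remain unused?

The People allotment: 6 base + 2 multi-party = 8. Defense allotment: 6.
The People peremptories used: #124, #127, #119 — 3 (for-cause on #128, #125, #122 don't count).
Defense peremptories used: #120, #126 — 2.
Remaining: (8 − 3) + (6 − 2) = 9.

9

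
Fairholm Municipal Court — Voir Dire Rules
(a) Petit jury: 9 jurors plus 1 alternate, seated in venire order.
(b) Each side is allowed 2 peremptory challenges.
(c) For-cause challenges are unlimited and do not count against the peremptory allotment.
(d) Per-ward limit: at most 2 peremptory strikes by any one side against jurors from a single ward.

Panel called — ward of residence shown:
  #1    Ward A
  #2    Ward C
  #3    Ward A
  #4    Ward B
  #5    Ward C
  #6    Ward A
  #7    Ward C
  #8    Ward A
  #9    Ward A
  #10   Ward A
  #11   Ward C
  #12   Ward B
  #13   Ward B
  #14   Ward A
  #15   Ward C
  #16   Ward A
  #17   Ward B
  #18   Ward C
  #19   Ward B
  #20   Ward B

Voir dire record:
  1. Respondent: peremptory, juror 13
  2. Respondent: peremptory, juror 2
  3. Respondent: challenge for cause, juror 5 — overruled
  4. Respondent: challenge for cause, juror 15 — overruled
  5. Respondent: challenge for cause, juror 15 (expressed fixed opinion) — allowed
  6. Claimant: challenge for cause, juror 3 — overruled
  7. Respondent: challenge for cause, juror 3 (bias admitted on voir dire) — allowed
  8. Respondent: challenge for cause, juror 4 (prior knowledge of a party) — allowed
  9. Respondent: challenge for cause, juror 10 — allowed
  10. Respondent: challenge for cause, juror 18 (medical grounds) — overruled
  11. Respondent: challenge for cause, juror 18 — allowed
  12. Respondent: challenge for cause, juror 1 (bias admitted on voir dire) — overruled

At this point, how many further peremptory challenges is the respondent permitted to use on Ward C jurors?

0

Respondent peremptories so far: #13, #2 — 2 of 2 used, 0 left overall.
Against Ward C: #2 — 1 used; per-ward cap 2 leaves 1.
Binding limit: min(0, 1) = 0.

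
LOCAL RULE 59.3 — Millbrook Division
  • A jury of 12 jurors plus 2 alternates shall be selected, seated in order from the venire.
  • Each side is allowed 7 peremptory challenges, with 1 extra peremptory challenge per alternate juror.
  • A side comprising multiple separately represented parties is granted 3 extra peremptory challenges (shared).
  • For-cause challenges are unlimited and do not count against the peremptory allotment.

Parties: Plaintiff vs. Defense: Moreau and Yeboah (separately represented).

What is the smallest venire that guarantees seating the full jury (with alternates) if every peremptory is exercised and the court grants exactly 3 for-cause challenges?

38

Seats to fill: 12 + 2 alternates = 14.
Peremptories — Plaintiff: 7 + 1×2 = 9; Defense: 7 + 1×2 + 3 = 12; total 21.
For-cause removals: 3.
Minimum venire: 14 + 21 + 3 = 38.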